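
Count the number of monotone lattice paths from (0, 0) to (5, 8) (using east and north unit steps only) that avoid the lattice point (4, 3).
Number of paths = 1077

Total paths from (0, 0) to (5, 8): C(13, 5) = 1287. Paths through (4, 3): (paths (0, 0) → (4, 3)) × (paths (4, 3) → (5, 8)) = C(7, 4) · C(6, 1) = 35 · 6 = 210. Avoidance count = 1287 − 210 = 1077.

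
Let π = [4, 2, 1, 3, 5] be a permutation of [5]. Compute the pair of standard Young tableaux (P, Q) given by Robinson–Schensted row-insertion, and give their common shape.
P = [1, 3, 5] / [2] / [4];  Q = [1, 4, 5] / [2] / [3];  common shape = (3, 1, 1)

Row-insert the values π_1, π_2, … into P one at a time, bumping the leftmost entry strictly greater than the inserted value down to the next row. The recording tableau Q records, in position (i, j), the step at which that cell was added to P.
  Insert 4 (step 1): P = [4];  Q = [1]
  Insert 2 (step 2): P = [2] / [4];  Q = [1] / [2]
  Insert 1 (step 3): P = [1] / [2] / [4];  Q = [1] / [2] / [3]
  Insert 3 (step 4): P = [1, 3] / [2] / [4];  Q = [1, 4] / [2] / [3]
  Insert 5 (step 5): P = [1, 3, 5] / [2] / [4];  Q = [1, 4, 5] / [2] / [3]
Final shape: (3, 1, 1).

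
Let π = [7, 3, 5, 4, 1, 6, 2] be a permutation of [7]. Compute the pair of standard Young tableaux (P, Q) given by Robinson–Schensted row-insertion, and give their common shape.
P = [1, 2, 6] / [3, 4] / [5] / [7];  Q = [1, 3, 6] / [2, 7] / [4] / [5];  common shape = (3, 2, 1, 1)

Row-insert the values π_1, π_2, … into P one at a time, bumping the leftmost entry strictly greater than the inserted value down to the next row. The recording tableau Q records, in position (i, j), the step at which that cell was added to P.
  Insert 7 (step 1): P = [7];  Q = [1]
  Insert 3 (step 2): P = [3] / [7];  Q = [1] / [2]
  Insert 5 (step 3): P = [3, 5] / [7];  Q = [1, 3] / [2]
  Insert 4 (step 4): P = [3, 4] / [5] / [7];  Q = [1, 3] / [2] / [4]
  Insert 1 (step 5): P = [1, 4] / [3] / [5] / [7];  Q = [1, 3] / [2] / [4] / [5]
  Insert 6 (step 6): P = [1, 4, 6] / [3] / [5] / [7];  Q = [1, 3, 6] / [2] / [4] / [5]
  Insert 2 (step 7): P = [1, 2, 6] / [3, 4] / [5] / [7];  Q = [1, 3, 6] / [2, 7] / [4] / [5]
Final shape: (3, 2, 1, 1).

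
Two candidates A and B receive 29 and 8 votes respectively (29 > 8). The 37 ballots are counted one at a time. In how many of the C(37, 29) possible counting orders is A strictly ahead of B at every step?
Strict-lead orderings = 21912660

Total orderings of the 37 votes with 29 for A: C(37, 29) = 38608020. By the Bertrand ballot formula (Cycle Lemma / reflection principle), the number of orderings in which A is strictly ahead of B throughout is (p − q)/(p + q) · C(p + q, p) = (29 − 8)/(29 + 8) · 38608020 = 21912660.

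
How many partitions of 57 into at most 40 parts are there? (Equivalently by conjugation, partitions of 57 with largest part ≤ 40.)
p(57, parts ≤ 40) = 613239

Use the recurrence p(n, m) = p(n, m−1) + p(n−m, m): either the largest part is < m (count p(n, m−1)) or the largest part is exactly m (remove one copy of m, count p(n−m, m)). With p(0, ·) = 1 this gives p(57, parts ≤ 40) = 613239. (By conjugating Young diagrams, this also counts partitions of 57 into at most 40 parts.)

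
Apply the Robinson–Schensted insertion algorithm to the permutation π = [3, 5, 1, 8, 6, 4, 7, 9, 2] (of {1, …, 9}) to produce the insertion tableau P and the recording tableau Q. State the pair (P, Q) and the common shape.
P = [1, 2, 6, 7, 9] / [3, 4] / [5] / [8];  Q = [1, 2, 4, 7, 8] / [3, 5] / [6] / [9];  common shape = (5, 2, 1, 1)

Row-insert the values π_1, π_2, … into P one at a time, bumping the leftmost entry strictly greater than the inserted value down to the next row. The recording tableau Q records, in position (i, j), the step at which that cell was added to P.
  Insert 3 (step 1): P = [3];  Q = [1]
  Insert 5 (step 2): P = [3, 5];  Q = [1, 2]
  Insert 1 (step 3): P = [1, 5] / [3];  Q = [1, 2] / [3]
  Insert 8 (step 4): P = [1, 5, 8] / [3];  Q = [1, 2, 4] / [3]
  Insert 6 (step 5): P = [1, 5, 6] / [3, 8];  Q = [1, 2, 4] / [3, 5]
  Insert 4 (step 6): P = [1, 4, 6] / [3, 5] / [8];  Q = [1, 2, 4] / [3, 5] / [6]
  Insert 7 (step 7): P = [1, 4, 6, 7] / [3, 5] / [8];  Q = [1, 2, 4, 7] / [3, 5] / [6]
  Insert 9 (step 8): P = [1, 4, 6, 7, 9] / [3, 5] / [8];  Q = [1, 2, 4, 7, 8] / [3, 5] / [6]
  Insert 2 (step 9): P = [1, 2, 6, 7, 9] / [3, 4] / [5] / [8];  Q = [1, 2, 4, 7, 8] / [3, 5] / [6] / [9]
Final shape: (5, 2, 1, 1).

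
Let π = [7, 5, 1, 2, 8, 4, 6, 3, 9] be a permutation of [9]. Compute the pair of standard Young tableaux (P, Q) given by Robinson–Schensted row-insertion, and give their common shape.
P = [1, 2, 3, 6, 9] / [4, 8] / [5] / [7];  Q = [1, 4, 5, 7, 9] / [2, 6] / [3] / [8];  common shape = (5, 2, 1, 1)

Row-insert the values π_1, π_2, … into P one at a time, bumping the leftmost entry strictly greater than the inserted value down to the next row. The recording tableau Q records, in position (i, j), the step at which that cell was added to P.
  Insert 7 (step 1): P = [7];  Q = [1]
  Insert 5 (step 2): P = [5] / [7];  Q = [1] / [2]
  Insert 1 (step 3): P = [1] / [5] / [7];  Q = [1] / [2] / [3]
  Insert 2 (step 4): P = [1, 2] / [5] / [7];  Q = [1, 4] / [2] / [3]
  Insert 8 (step 5): P = [1, 2, 8] / [5] / [7];  Q = [1, 4, 5] / [2] / [3]
  Insert 4 (step 6): P = [1, 2, 4] / [5, 8] / [7];  Q = [1, 4, 5] / [2, 6] / [3]
  Insert 6 (step 7): P = [1, 2, 4, 6] / [5, 8] / [7];  Q = [1, 4, 5, 7] / [2, 6] / [3]
  Insert 3 (step 8): P = [1, 2, 3, 6] / [4, 8] / [5] / [7];  Q = [1, 4, 5, 7] / [2, 6] / [3] / [8]
  Insert 9 (step 9): P = [1, 2, 3, 6, 9] / [4, 8] / [5] / [7];  Q = [1, 4, 5, 7, 9] / [2, 6] / [3] / [8]
Final shape: (5, 2, 1, 1).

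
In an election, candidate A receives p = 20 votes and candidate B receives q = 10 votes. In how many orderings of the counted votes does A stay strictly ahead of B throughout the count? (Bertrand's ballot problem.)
Strict-lead orderings = 10015005

Total orderings of the 30 votes with 20 for A: C(30, 20) = 30045015. By the Bertrand ballot formula (Cycle Lemma / reflection principle), the number of orderings in which A is strictly ahead of B throughout is (p − q)/(p + q) · C(p + q, p) = (20 − 10)/(20 + 10) · 30045015 = 10015005.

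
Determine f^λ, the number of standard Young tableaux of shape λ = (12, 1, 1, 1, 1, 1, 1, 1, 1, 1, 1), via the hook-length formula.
# SYT of shape (12, 1, 1, 1, 1, 1, 1, 1, 1, 1, 1) = 352716

Hook-length formula: f^λ = n! / Π hook(c), product over all cells c of the Young diagram. For λ = (12, 1, 1, 1, 1, 1, 1, 1, 1, 1, 1), n = 22 boxes. Hook lengths by row (left-to-right, top-to-bottom): [22, 11, 10, 9, 8, 7, 6, 5, 4, 3, 2, 1]; [10]; [9]; [8]; [7]; [6]; [5]; [4]; [3]; [2]; [1]. Product of hooks = 3186701844480000. So f^λ = 22! / 3186701844480000 = 1124000727777607680000 / 3186701844480000 = 352716.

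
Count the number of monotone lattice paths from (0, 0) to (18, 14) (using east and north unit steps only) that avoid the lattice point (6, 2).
Number of paths = 395719232

Total paths from (0, 0) to (18, 14): C(32, 18) = 471435600. Paths through (6, 2): (paths (0, 0) → (6, 2)) × (paths (6, 2) → (18, 14)) = C(8, 6) · C(24, 12) = 28 · 2704156 = 75716368. Avoidance count = 471435600 − 75716368 = 395719232.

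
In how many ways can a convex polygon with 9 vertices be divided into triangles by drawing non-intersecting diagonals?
C_7 = 429

These polygon triangulations are counted by the Catalan number C_n = (1/(n + 1)) · C(2n, n). For n = 7: C_7 = (1/8) · C(14, 7) = 3432/8 = 429.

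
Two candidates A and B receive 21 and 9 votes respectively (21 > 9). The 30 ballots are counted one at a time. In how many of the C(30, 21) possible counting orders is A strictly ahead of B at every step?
Strict-lead orderings = 5722860

Total orderings of the 30 votes with 21 for A: C(30, 21) = 14307150. By the Bertrand ballot formula (Cycle Lemma / reflection principle), the number of orderings in which A is strictly ahead of B throughout is (p − q)/(p + q) · C(p + q, p) = (21 − 9)/(21 + 9) · 14307150 = 5722860.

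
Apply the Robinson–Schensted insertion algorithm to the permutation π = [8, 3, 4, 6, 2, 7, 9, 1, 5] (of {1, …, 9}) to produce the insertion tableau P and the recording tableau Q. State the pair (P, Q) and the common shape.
P = [1, 4, 5, 7, 9] / [2, 6] / [3] / [8];  Q = [1, 3, 4, 6, 7] / [2, 9] / [5] / [8];  common shape = (5, 2, 1, 1)

Row-insert the values π_1, π_2, … into P one at a time, bumping the leftmost entry strictly greater than the inserted value down to the next row. The recording tableau Q records, in position (i, j), the step at which that cell was added to P.
  Insert 8 (step 1): P = [8];  Q = [1]
  Insert 3 (step 2): P = [3] / [8];  Q = [1] / [2]
  Insert 4 (step 3): P = [3, 4] / [8];  Q = [1, 3] / [2]
  Insert 6 (step 4): P = [3, 4, 6] / [8];  Q = [1, 3, 4] / [2]
  Insert 2 (step 5): P = [2, 4, 6] / [3] / [8];  Q = [1, 3, 4] / [2] / [5]
  Insert 7 (step 6): P = [2, 4, 6, 7] / [3] / [8];  Q = [1, 3, 4, 6] / [2] / [5]
  Insert 9 (step 7): P = [2, 4, 6, 7, 9] / [3] / [8];  Q = [1, 3, 4, 6, 7] / [2] / [5]
  Insert 1 (step 8): P = [1, 4, 6, 7, 9] / [2] / [3] / [8];  Q = [1, 3, 4, 6, 7] / [2] / [5] / [8]
  Insert 5 (step 9): P = [1, 4, 5, 7, 9] / [2, 6] / [3] / [8];  Q = [1, 3, 4, 6, 7] / [2, 9] / [5] / [8]
Final shape: (5, 2, 1, 1).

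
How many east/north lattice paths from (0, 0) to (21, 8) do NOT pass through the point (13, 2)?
Number of paths = 3976830

Total paths from (0, 0) to (21, 8): C(29, 21) = 4292145. Paths through (13, 2): (paths (0, 0) → (13, 2)) × (paths (13, 2) → (21, 8)) = C(15, 13) · C(14, 8) = 105 · 3003 = 315315. Avoidance count = 4292145 − 315315 = 3976830.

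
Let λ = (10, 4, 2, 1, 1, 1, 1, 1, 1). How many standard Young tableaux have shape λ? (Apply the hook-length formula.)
# SYT of shape (10, 4, 2, 1, 1, 1, 1, 1, 1) = 216038550

Hook-length formula: f^λ = n! / Π hook(c), product over all cells c of the Young diagram. For λ = (10, 4, 2, 1, 1, 1, 1, 1, 1), n = 22 boxes. Hook lengths by row (left-to-right, top-to-bottom): [18, 11, 9, 8, 6, 5, 4, 3, 2, 1]; [11, 4, 2, 1]; [8, 1]; [6]; [5]; [4]; [3]; [2]; [1]. Product of hooks = 5202778521600. So f^λ = 22! / 5202778521600 = 1124000727777607680000 / 5202778521600 = 216038550.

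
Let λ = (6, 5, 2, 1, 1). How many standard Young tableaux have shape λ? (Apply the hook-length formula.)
# SYT of shape (6, 5, 2, 1, 1) = 162162

Hook-length formula: f^λ = n! / Π hook(c), product over all cells c of the Young diagram. For λ = (6, 5, 2, 1, 1), n = 15 boxes. Hook lengths by row (left-to-right, top-to-bottom): [10, 7, 5, 4, 3, 1]; [8, 5, 3, 2, 1]; [4, 1]; [2]; [1]. Product of hooks = 8064000. So f^λ = 15! / 8064000 = 1307674368000 / 8064000 = 162162.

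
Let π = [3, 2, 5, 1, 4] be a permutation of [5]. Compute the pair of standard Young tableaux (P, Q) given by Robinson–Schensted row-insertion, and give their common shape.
P = [1, 4] / [2, 5] / [3];  Q = [1, 3] / [2, 5] / [4];  common shape = (2, 2, 1)

Row-insert the values π_1, π_2, … into P one at a time, bumping the leftmost entry strictly greater than the inserted value down to the next row. The recording tableau Q records, in position (i, j), the step at which that cell was added to P.
  Insert 3 (step 1): P = [3];  Q = [1]
  Insert 2 (step 2): P = [2] / [3];  Q = [1] / [2]
  Insert 5 (step 3): P = [2, 5] / [3];  Q = [1, 3] / [2]
  Insert 1 (step 4): P = [1, 5] / [2] / [3];  Q = [1, 3] / [2] / [4]
  Insert 4 (step 5): P = [1, 4] / [2, 5] / [3];  Q = [1, 3] / [2, 5] / [4]
Final shape: (2, 2, 1).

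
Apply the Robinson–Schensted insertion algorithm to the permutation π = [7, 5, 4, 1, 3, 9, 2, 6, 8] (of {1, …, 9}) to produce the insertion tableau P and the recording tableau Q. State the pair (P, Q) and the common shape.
P = [1, 2, 6, 8] / [3, 9] / [4] / [5] / [7];  Q = [1, 5, 6, 9] / [2, 8] / [3] / [4] / [7];  common shape = (4, 2, 1, 1, 1)

Row-insert the values π_1, π_2, … into P one at a time, bumping the leftmost entry strictly greater than the inserted value down to the next row. The recording tableau Q records, in position (i, j), the step at which that cell was added to P.
  Insert 7 (step 1): P = [7];  Q = [1]
  Insert 5 (step 2): P = [5] / [7];  Q = [1] / [2]
  Insert 4 (step 3): P = [4] / [5] / [7];  Q = [1] / [2] / [3]
  Insert 1 (step 4): P = [1] / [4] / [5] / [7];  Q = [1] / [2] / [3] / [4]
  Insert 3 (step 5): P = [1, 3] / [4] / [5] / [7];  Q = [1, 5] / [2] / [3] / [4]
  Insert 9 (step 6): P = [1, 3, 9] / [4] / [5] / [7];  Q = [1, 5, 6] / [2] / [3] / [4]
  Insert 2 (step 7): P = [1, 2, 9] / [3] / [4] / [5] / [7];  Q = [1, 5, 6] / [2] / [3] / [4] / [7]
  Insert 6 (step 8): P = [1, 2, 6] / [3, 9] / [4] / [5] / [7];  Q = [1, 5, 6] / [2, 8] / [3] / [4] / [7]
  Insert 8 (step 9): P = [1, 2, 6, 8] / [3, 9] / [4] / [5] / [7];  Q = [1, 5, 6, 9] / [2, 8] / [3] / [4] / [7]
Final shape: (4, 2, 1, 1, 1).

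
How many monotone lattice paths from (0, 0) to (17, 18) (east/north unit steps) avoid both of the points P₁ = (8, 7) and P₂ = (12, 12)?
Number of paths = 2582019198

Inclusion–exclusion. Total paths: C(35, 17) = 4537567650. Through P₁: C(15, 8)·C(20, 9) = 1080822600. Through P₂: C(24, 12)·C(11, 5) = 1249320072. Since P₁ is strictly southwest of P₂, a monotone path through both must visit P₁ then P₂; paths through both = C(15, 8)·C(9, 4)·C(11, 5) = 374594220. Avoid both = 4537567650 − 1080822600 − 1249320072 + 374594220 = 2582019198.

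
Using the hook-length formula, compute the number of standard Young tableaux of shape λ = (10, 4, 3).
# SYT of shape (10, 4, 3) = 129948

Hook-length formula: f^λ = n! / Π hook(c), product over all cells c of the Young diagram. For λ = (10, 4, 3), n = 17 boxes. Hook lengths by row (left-to-right, top-to-bottom): [12, 11, 10, 8, 6, 5, 4, 3, 2, 1]; [5, 4, 3, 1]; [3, 2, 1]. Product of hooks = 2737152000. So f^λ = 17! / 2737152000 = 355687428096000 / 2737152000 = 129948.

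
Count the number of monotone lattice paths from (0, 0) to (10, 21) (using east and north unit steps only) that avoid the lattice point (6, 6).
Number of paths = 40770741

Total paths from (0, 0) to (10, 21): C(31, 10) = 44352165. Paths through (6, 6): (paths (0, 0) → (6, 6)) × (paths (6, 6) → (10, 21)) = C(12, 6) · C(19, 4) = 924 · 3876 = 3581424. Avoidance count = 44352165 − 3581424 = 40770741.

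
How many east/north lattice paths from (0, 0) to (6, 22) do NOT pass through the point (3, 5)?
Number of paths = 312900

Total paths from (0, 0) to (6, 22): C(28, 6) = 376740. Paths through (3, 5): (paths (0, 0) → (3, 5)) × (paths (3, 5) → (6, 22)) = C(8, 3) · C(20, 3) = 56 · 1140 = 63840. Avoidance count = 376740 − 63840 = 312900.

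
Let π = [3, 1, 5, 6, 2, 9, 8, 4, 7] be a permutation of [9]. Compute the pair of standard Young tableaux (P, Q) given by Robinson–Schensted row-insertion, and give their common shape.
P = [1, 2, 4, 7] / [3, 5, 6, 8] / [9];  Q = [1, 3, 4, 6] / [2, 5, 7, 9] / [8];  common shape = (4, 4, 1)

Row-insert the values π_1, π_2, … into P one at a time, bumping the leftmost entry strictly greater than the inserted value down to the next row. The recording tableau Q records, in position (i, j), the step at which that cell was added to P.
  Insert 3 (step 1): P = [3];  Q = [1]
  Insert 1 (step 2): P = [1] / [3];  Q = [1] / [2]
  Insert 5 (step 3): P = [1, 5] / [3];  Q = [1, 3] / [2]
  Insert 6 (step 4): P = [1, 5, 6] / [3];  Q = [1, 3, 4] / [2]
  Insert 2 (step 5): P = [1, 2, 6] / [3, 5];  Q = [1, 3, 4] / [2, 5]
  Insert 9 (step 6): P = [1, 2, 6, 9] / [3, 5];  Q = [1, 3, 4, 6] / [2, 5]
  Insert 8 (step 7): P = [1, 2, 6, 8] / [3, 5, 9];  Q = [1, 3, 4, 6] / [2, 5, 7]
  Insert 4 (step 8): P = [1, 2, 4, 8] / [3, 5, 6] / [9];  Q = [1, 3, 4, 6] / [2, 5, 7] / [8]
  Insert 7 (step 9): P = [1, 2, 4, 7] / [3, 5, 6, 8] / [9];  Q = [1, 3, 4, 6] / [2, 5, 7, 9] / [8]
Final shape: (4, 4, 1).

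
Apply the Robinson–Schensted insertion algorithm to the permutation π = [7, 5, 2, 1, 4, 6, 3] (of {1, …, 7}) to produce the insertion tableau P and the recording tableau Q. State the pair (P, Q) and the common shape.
P = [1, 3, 6] / [2, 4] / [5] / [7];  Q = [1, 5, 6] / [2, 7] / [3] / [4];  common shape = (3, 2, 1, 1)

Row-insert the values π_1, π_2, … into P one at a time, bumping the leftmost entry strictly greater than the inserted value down to the next row. The recording tableau Q records, in position (i, j), the step at which that cell was added to P.
  Insert 7 (step 1): P = [7];  Q = [1]
  Insert 5 (step 2): P = [5] / [7];  Q = [1] / [2]
  Insert 2 (step 3): P = [2] / [5] / [7];  Q = [1] / [2] / [3]
  Insert 1 (step 4): P = [1] / [2] / [5] / [7];  Q = [1] / [2] / [3] / [4]
  Insert 4 (step 5): P = [1, 4] / [2] / [5] / [7];  Q = [1, 5] / [2] / [3] / [4]
  Insert 6 (step 6): P = [1, 4, 6] / [2] / [5] / [7];  Q = [1, 5, 6] / [2] / [3] / [4]
  Insert 3 (step 7): P = [1, 3, 6] / [2, 4] / [5] / [7];  Q = [1, 5, 6] / [2, 7] / [3] / [4]
Final shape: (3, 2, 1, 1).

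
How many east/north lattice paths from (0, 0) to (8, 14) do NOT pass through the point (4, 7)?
Number of paths = 210870

Total paths from (0, 0) to (8, 14): C(22, 8) = 319770. Paths through (4, 7): (paths (0, 0) → (4, 7)) × (paths (4, 7) → (8, 14)) = C(11, 4) · C(11, 4) = 330 · 330 = 108900. Avoidance count = 319770 − 108900 = 210870.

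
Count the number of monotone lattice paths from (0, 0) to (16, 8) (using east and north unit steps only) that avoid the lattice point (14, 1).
Number of paths = 734931

Total paths from (0, 0) to (16, 8): C(24, 16) = 735471. Paths through (14, 1): (paths (0, 0) → (14, 1)) × (paths (14, 1) → (16, 8)) = C(15, 14) · C(9, 2) = 15 · 36 = 540. Avoidance count = 735471 − 540 = 734931.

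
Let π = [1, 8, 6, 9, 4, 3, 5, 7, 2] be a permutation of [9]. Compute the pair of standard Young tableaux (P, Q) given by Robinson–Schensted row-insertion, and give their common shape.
P = [1, 2, 5, 7] / [3, 9] / [4] / [6] / [8];  Q = [1, 2, 4, 8] / [3, 7] / [5] / [6] / [9];  common shape = (4, 2, 1, 1, 1)

Row-insert the values π_1, π_2, … into P one at a time, bumping the leftmost entry strictly greater than the inserted value down to the next row. The recording tableau Q records, in position (i, j), the step at which that cell was added to P.
  Insert 1 (step 1): P = [1];  Q = [1]
  Insert 8 (step 2): P = [1, 8];  Q = [1, 2]
  Insert 6 (step 3): P = [1, 6] / [8];  Q = [1, 2] / [3]
  Insert 9 (step 4): P = [1, 6, 9] / [8];  Q = [1, 2, 4] / [3]
  Insert 4 (step 5): P = [1, 4, 9] / [6] / [8];  Q = [1, 2, 4] / [3] / [5]
  Insert 3 (step 6): P = [1, 3, 9] / [4] / [6] / [8];  Q = [1, 2, 4] / [3] / [5] / [6]
  Insert 5 (step 7): P = [1, 3, 5] / [4, 9] / [6] / [8];  Q = [1, 2, 4] / [3, 7] / [5] / [6]
  Insert 7 (step 8): P = [1, 3, 5, 7] / [4, 9] / [6] / [8];  Q = [1, 2, 4, 8] / [3, 7] / [5] / [6]
  Insert 2 (step 9): P = [1, 2, 5, 7] / [3, 9] / [4] / [6] / [8];  Q = [1, 2, 4, 8] / [3, 7] / [5] / [6] / [9]
Final shape: (4, 2, 1, 1, 1).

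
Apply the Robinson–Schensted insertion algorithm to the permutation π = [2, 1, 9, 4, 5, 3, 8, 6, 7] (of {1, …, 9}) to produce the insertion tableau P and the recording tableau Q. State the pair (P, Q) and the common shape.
P = [1, 3, 5, 6, 7] / [2, 4, 8] / [9];  Q = [1, 3, 5, 7, 9] / [2, 4, 8] / [6];  common shape = (5, 3, 1)

Row-insert the values π_1, π_2, … into P one at a time, bumping the leftmost entry strictly greater than the inserted value down to the next row. The recording tableau Q records, in position (i, j), the step at which that cell was added to P.
  Insert 2 (step 1): P = [2];  Q = [1]
  Insert 1 (step 2): P = [1] / [2];  Q = [1] / [2]
  Insert 9 (step 3): P = [1, 9] / [2];  Q = [1, 3] / [2]
  Insert 4 (step 4): P = [1, 4] / [2, 9];  Q = [1, 3] / [2, 4]
  Insert 5 (step 5): P = [1, 4, 5] / [2, 9];  Q = [1, 3, 5] / [2, 4]
  Insert 3 (step 6): P = [1, 3, 5] / [2, 4] / [9];  Q = [1, 3, 5] / [2, 4] / [6]
  Insert 8 (step 7): P = [1, 3, 5, 8] / [2, 4] / [9];  Q = [1, 3, 5, 7] / [2, 4] / [6]
  Insert 6 (step 8): P = [1, 3, 5, 6] / [2, 4, 8] / [9];  Q = [1, 3, 5, 7] / [2, 4, 8] / [6]
  Insert 7 (step 9): P = [1, 3, 5, 6, 7] / [2, 4, 8] / [9];  Q = [1, 3, 5, 7, 9] / [2, 4, 8] / [6]
Final shape: (5, 3, 1).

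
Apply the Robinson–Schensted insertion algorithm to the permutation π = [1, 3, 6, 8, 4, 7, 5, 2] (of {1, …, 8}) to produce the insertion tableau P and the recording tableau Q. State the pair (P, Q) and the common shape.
P = [1, 2, 4, 5] / [3, 7] / [6] / [8];  Q = [1, 2, 3, 4] / [5, 6] / [7] / [8];  common shape = (4, 2, 1, 1)

Row-insert the values π_1, π_2, … into P one at a time, bumping the leftmost entry strictly greater than the inserted value down to the next row. The recording tableau Q records, in position (i, j), the step at which that cell was added to P.
  Insert 1 (step 1): P = [1];  Q = [1]
  Insert 3 (step 2): P = [1, 3];  Q = [1, 2]
  Insert 6 (step 3): P = [1, 3, 6];  Q = [1, 2, 3]
  Insert 8 (step 4): P = [1, 3, 6, 8];  Q = [1, 2, 3, 4]
  Insert 4 (step 5): P = [1, 3, 4, 8] / [6];  Q = [1, 2, 3, 4] / [5]
  Insert 7 (step 6): P = [1, 3, 4, 7] / [6, 8];  Q = [1, 2, 3, 4] / [5, 6]
  Insert 5 (step 7): P = [1, 3, 4, 5] / [6, 7] / [8];  Q = [1, 2, 3, 4] / [5, 6] / [7]
  Insert 2 (step 8): P = [1, 2, 4, 5] / [3, 7] / [6] / [8];  Q = [1, 2, 3, 4] / [5, 6] / [7] / [8]
Final shape: (4, 2, 1, 1).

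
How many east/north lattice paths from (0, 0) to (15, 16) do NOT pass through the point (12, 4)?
Number of paths = 299712095

Total paths from (0, 0) to (15, 16): C(31, 15) = 300540195. Paths through (12, 4): (paths (0, 0) → (12, 4)) × (paths (12, 4) → (15, 16)) = C(16, 12) · C(15, 3) = 1820 · 455 = 828100. Avoidance count = 300540195 − 828100 = 299712095.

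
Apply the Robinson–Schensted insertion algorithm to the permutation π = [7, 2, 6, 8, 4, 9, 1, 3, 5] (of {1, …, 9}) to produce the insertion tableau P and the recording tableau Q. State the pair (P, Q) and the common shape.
P = [1, 3, 5, 9] / [2, 4, 8] / [6] / [7];  Q = [1, 3, 4, 6] / [2, 8, 9] / [5] / [7];  common shape = (4, 3, 1, 1)

Row-insert the values π_1, π_2, … into P one at a time, bumping the leftmost entry strictly greater than the inserted value down to the next row. The recording tableau Q records, in position (i, j), the step at which that cell was added to P.
  Insert 7 (step 1): P = [7];  Q = [1]
  Insert 2 (step 2): P = [2] / [7];  Q = [1] / [2]
  Insert 6 (step 3): P = [2, 6] / [7];  Q = [1, 3] / [2]
  Insert 8 (step 4): P = [2, 6, 8] / [7];  Q = [1, 3, 4] / [2]
  Insert 4 (step 5): P = [2, 4, 8] / [6] / [7];  Q = [1, 3, 4] / [2] / [5]
  Insert 9 (step 6): P = [2, 4, 8, 9] / [6] / [7];  Q = [1, 3, 4, 6] / [2] / [5]
  Insert 1 (step 7): P = [1, 4, 8, 9] / [2] / [6] / [7];  Q = [1, 3, 4, 6] / [2] / [5] / [7]
  Insert 3 (step 8): P = [1, 3, 8, 9] / [2, 4] / [6] / [7];  Q = [1, 3, 4, 6] / [2, 8] / [5] / [7]
  Insert 5 (step 9): P = [1, 3, 5, 9] / [2, 4, 8] / [6] / [7];  Q = [1, 3, 4, 6] / [2, 8, 9] / [5] / [7]
Final shape: (4, 3, 1, 1).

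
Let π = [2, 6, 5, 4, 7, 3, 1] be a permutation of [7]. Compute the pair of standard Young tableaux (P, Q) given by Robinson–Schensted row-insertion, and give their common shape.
P = [1, 3, 7] / [2] / [4] / [5] / [6];  Q = [1, 2, 5] / [3] / [4] / [6] / [7];  common shape = (3, 1, 1, 1, 1)

Row-insert the values π_1, π_2, … into P one at a time, bumping the leftmost entry strictly greater than the inserted value down to the next row. The recording tableau Q records, in position (i, j), the step at which that cell was added to P.
  Insert 2 (step 1): P = [2];  Q = [1]
  Insert 6 (step 2): P = [2, 6];  Q = [1, 2]
  Insert 5 (step 3): P = [2, 5] / [6];  Q = [1, 2] / [3]
  Insert 4 (step 4): P = [2, 4] / [5] / [6];  Q = [1, 2] / [3] / [4]
  Insert 7 (step 5): P = [2, 4, 7] / [5] / [6];  Q = [1, 2, 5] / [3] / [4]
  Insert 3 (step 6): P = [2, 3, 7] / [4] / [5] / [6];  Q = [1, 2, 5] / [3] / [4] / [6]
  Insert 1 (step 7): P = [1, 3, 7] / [2] / [4] / [5] / [6];  Q = [1, 2, 5] / [3] / [4] / [6] / [7]
Final shape: (3, 1, 1, 1, 1).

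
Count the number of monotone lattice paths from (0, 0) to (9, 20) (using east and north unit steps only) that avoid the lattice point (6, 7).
Number of paths = 9054045

Total paths from (0, 0) to (9, 20): C(29, 9) = 10015005. Paths through (6, 7): (paths (0, 0) → (6, 7)) × (paths (6, 7) → (9, 20)) = C(13, 6) · C(16, 3) = 1716 · 560 = 960960. Avoidance count = 10015005 − 960960 = 9054045.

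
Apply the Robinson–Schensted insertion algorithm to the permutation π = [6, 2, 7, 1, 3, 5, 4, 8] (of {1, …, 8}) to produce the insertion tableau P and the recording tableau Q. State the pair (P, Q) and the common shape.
P = [1, 3, 4, 8] / [2, 5] / [6, 7];  Q = [1, 3, 6, 8] / [2, 5] / [4, 7];  common shape = (4, 2, 2)

Row-insert the values π_1, π_2, … into P one at a time, bumping the leftmost entry strictly greater than the inserted value down to the next row. The recording tableau Q records, in position (i, j), the step at which that cell was added to P.
  Insert 6 (step 1): P = [6];  Q = [1]
  Insert 2 (step 2): P = [2] / [6];  Q = [1] / [2]
  Insert 7 (step 3): P = [2, 7] / [6];  Q = [1, 3] / [2]
  Insert 1 (step 4): P = [1, 7] / [2] / [6];  Q = [1, 3] / [2] / [4]
  Insert 3 (step 5): P = [1, 3] / [2, 7] / [6];  Q = [1, 3] / [2, 5] / [4]
  Insert 5 (step 6): P = [1, 3, 5] / [2, 7] / [6];  Q = [1, 3, 6] / [2, 5] / [4]
  Insert 4 (step 7): P = [1, 3, 4] / [2, 5] / [6, 7];  Q = [1, 3, 6] / [2, 5] / [4, 7]
  Insert 8 (step 8): P = [1, 3, 4, 8] / [2, 5] / [6, 7];  Q = [1, 3, 6, 8] / [2, 5] / [4, 7]
Final shape: (4, 2, 2).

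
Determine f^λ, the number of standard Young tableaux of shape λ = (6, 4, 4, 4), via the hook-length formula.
# SYT of shape (6, 4, 4, 4) = 1021020

Hook-length formula: f^λ = n! / Π hook(c), product over all cells c of the Young diagram. For λ = (6, 4, 4, 4), n = 18 boxes. Hook lengths by row (left-to-right, top-to-bottom): [9, 8, 7, 6, 2, 1]; [6, 5, 4, 3]; [5, 4, 3, 2]; [4, 3, 2, 1]. Product of hooks = 6270566400. So f^λ = 18! / 6270566400 = 6402373705728000 / 6270566400 = 1021020.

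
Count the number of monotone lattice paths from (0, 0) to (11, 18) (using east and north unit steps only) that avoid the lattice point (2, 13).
Number of paths = 34387080

Total paths from (0, 0) to (11, 18): C(29, 11) = 34597290. Paths through (2, 13): (paths (0, 0) → (2, 13)) × (paths (2, 13) → (11, 18)) = C(15, 2) · C(14, 9) = 105 · 2002 = 210210. Avoidance count = 34597290 − 210210 = 34387080.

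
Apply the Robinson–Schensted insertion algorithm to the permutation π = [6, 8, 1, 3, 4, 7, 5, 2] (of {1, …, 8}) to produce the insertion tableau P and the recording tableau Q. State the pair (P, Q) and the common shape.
P = [1, 2, 4, 5] / [3, 7] / [6] / [8];  Q = [1, 2, 5, 6] / [3, 4] / [7] / [8];  common shape = (4, 2, 1, 1)

Row-insert the values π_1, π_2, … into P one at a time, bumping the leftmost entry strictly greater than the inserted value down to the next row. The recording tableau Q records, in position (i, j), the step at which that cell was added to P.
  Insert 6 (step 1): P = [6];  Q = [1]
  Insert 8 (step 2): P = [6, 8];  Q = [1, 2]
  Insert 1 (step 3): P = [1, 8] / [6];  Q = [1, 2] / [3]
  Insert 3 (step 4): P = [1, 3] / [6, 8];  Q = [1, 2] / [3, 4]
  Insert 4 (step 5): P = [1, 3, 4] / [6, 8];  Q = [1, 2, 5] / [3, 4]
  Insert 7 (step 6): P = [1, 3, 4, 7] / [6, 8];  Q = [1, 2, 5, 6] / [3, 4]
  Insert 5 (step 7): P = [1, 3, 4, 5] / [6, 7] / [8];  Q = [1, 2, 5, 6] / [3, 4] / [7]
  Insert 2 (step 8): P = [1, 2, 4, 5] / [3, 7] / [6] / [8];  Q = [1, 2, 5, 6] / [3, 4] / [7] / [8]
Final shape: (4, 2, 1, 1).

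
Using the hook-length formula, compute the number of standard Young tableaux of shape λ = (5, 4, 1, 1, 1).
# SYT of shape (5, 4, 1, 1, 1) = 3520

Hook-length formula: f^λ = n! / Π hook(c), product over all cells c of the Young diagram. For λ = (5, 4, 1, 1, 1), n = 12 boxes. Hook lengths by row (left-to-right, top-to-bottom): [9, 5, 4, 3, 1]; [7, 3, 2, 1]; [3]; [2]; [1]. Product of hooks = 136080. So f^λ = 12! / 136080 = 479001600 / 136080 = 3520.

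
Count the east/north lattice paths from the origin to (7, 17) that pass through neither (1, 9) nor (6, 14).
Number of paths = 171114

Inclusion–exclusion. Total paths: C(24, 7) = 346104. Through P₁: C(10, 1)·C(14, 6) = 30030. Through P₂: C(20, 6)·C(4, 1) = 155040. Since P₁ is strictly southwest of P₂, a monotone path through both must visit P₁ then P₂; paths through both = C(10, 1)·C(10, 5)·C(4, 1) = 10080. Avoid both = 346104 − 30030 − 155040 + 10080 = 171114.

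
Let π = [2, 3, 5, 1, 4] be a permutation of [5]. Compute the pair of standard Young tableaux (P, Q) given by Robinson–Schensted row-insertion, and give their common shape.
P = [1, 3, 4] / [2, 5];  Q = [1, 2, 3] / [4, 5];  common shape = (3, 2)

Row-insert the values π_1, π_2, … into P one at a time, bumping the leftmost entry strictly greater than the inserted value down to the next row. The recording tableau Q records, in position (i, j), the step at which that cell was added to P.
  Insert 2 (step 1): P = [2];  Q = [1]
  Insert 3 (step 2): P = [2, 3];  Q = [1, 2]
  Insert 5 (step 3): P = [2, 3, 5];  Q = [1, 2, 3]
  Insert 1 (step 4): P = [1, 3, 5] / [2];  Q = [1, 2, 3] / [4]
  Insert 4 (step 5): P = [1, 3, 4] / [2, 5];  Q = [1, 2, 3] / [4, 5]
Final shape: (3, 2).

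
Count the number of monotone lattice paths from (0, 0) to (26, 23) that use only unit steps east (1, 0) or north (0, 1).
Number of paths = 58343356817424

A monotone lattice path from (0, 0) to (26, 23) consists of 26 east steps and 23 north steps in some order, so it is determined by which 26 of the 49 steps are east. The count is C(49, 26) = 58343356817424.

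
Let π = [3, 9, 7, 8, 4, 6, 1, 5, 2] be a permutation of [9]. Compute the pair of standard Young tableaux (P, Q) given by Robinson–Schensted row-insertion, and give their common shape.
P = [1, 2, 5] / [3, 4] / [6, 8] / [7] / [9];  Q = [1, 2, 4] / [3, 6] / [5, 8] / [7] / [9];  common shape = (3, 2, 2, 1, 1)

Row-insert the values π_1, π_2, … into P one at a time, bumping the leftmost entry strictly greater than the inserted value down to the next row. The recording tableau Q records, in position (i, j), the step at which that cell was added to P.
  Insert 3 (step 1): P = [3];  Q = [1]
  Insert 9 (step 2): P = [3, 9];  Q = [1, 2]
  Insert 7 (step 3): P = [3, 7] / [9];  Q = [1, 2] / [3]
  Insert 8 (step 4): P = [3, 7, 8] / [9];  Q = [1, 2, 4] / [3]
  Insert 4 (step 5): P = [3, 4, 8] / [7] / [9];  Q = [1, 2, 4] / [3] / [5]
  Insert 6 (step 6): P = [3, 4, 6] / [7, 8] / [9];  Q = [1, 2, 4] / [3, 6] / [5]
  Insert 1 (step 7): P = [1, 4, 6] / [3, 8] / [7] / [9];  Q = [1, 2, 4] / [3, 6] / [5] / [7]
  Insert 5 (step 8): P = [1, 4, 5] / [3, 6] / [7, 8] / [9];  Q = [1, 2, 4] / [3, 6] / [5, 8] / [7]
  Insert 2 (step 9): P = [1, 2, 5] / [3, 4] / [6, 8] / [7] / [9];  Q = [1, 2, 4] / [3, 6] / [5, 8] / [7] / [9]
Final shape: (3, 2, 2, 1, 1).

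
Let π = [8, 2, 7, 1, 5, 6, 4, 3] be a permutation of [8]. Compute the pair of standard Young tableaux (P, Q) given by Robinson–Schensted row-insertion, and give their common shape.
P = [1, 3, 6] / [2, 4] / [5] / [7] / [8];  Q = [1, 3, 6] / [2, 5] / [4] / [7] / [8];  common shape = (3, 2, 1, 1, 1)

Row-insert the values π_1, π_2, … into P one at a time, bumping the leftmost entry strictly greater than the inserted value down to the next row. The recording tableau Q records, in position (i, j), the step at which that cell was added to P.
  Insert 8 (step 1): P = [8];  Q = [1]
  Insert 2 (step 2): P = [2] / [8];  Q = [1] / [2]
  Insert 7 (step 3): P = [2, 7] / [8];  Q = [1, 3] / [2]
  Insert 1 (step 4): P = [1, 7] / [2] / [8];  Q = [1, 3] / [2] / [4]
  Insert 5 (step 5): P = [1, 5] / [2, 7] / [8];  Q = [1, 3] / [2, 5] / [4]
  Insert 6 (step 6): P = [1, 5, 6] / [2, 7] / [8];  Q = [1, 3, 6] / [2, 5] / [4]
  Insert 4 (step 7): P = [1, 4, 6] / [2, 5] / [7] / [8];  Q = [1, 3, 6] / [2, 5] / [4] / [7]
  Insert 3 (step 8): P = [1, 3, 6] / [2, 4] / [5] / [7] / [8];  Q = [1, 3, 6] / [2, 5] / [4] / [7] / [8]
Final shape: (3, 2, 1, 1, 1).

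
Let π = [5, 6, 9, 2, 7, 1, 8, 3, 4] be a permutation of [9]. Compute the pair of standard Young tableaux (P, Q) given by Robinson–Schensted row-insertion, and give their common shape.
P = [1, 3, 4, 8] / [2, 6, 7] / [5, 9];  Q = [1, 2, 3, 7] / [4, 5, 9] / [6, 8];  common shape = (4, 3, 2)

Row-insert the values π_1, π_2, … into P one at a time, bumping the leftmost entry strictly greater than the inserted value down to the next row. The recording tableau Q records, in position (i, j), the step at which that cell was added to P.
  Insert 5 (step 1): P = [5];  Q = [1]
  Insert 6 (step 2): P = [5, 6];  Q = [1, 2]
  Insert 9 (step 3): P = [5, 6, 9];  Q = [1, 2, 3]
  Insert 2 (step 4): P = [2, 6, 9] / [5];  Q = [1, 2, 3] / [4]
  Insert 7 (step 5): P = [2, 6, 7] / [5, 9];  Q = [1, 2, 3] / [4, 5]
  Insert 1 (step 6): P = [1, 6, 7] / [2, 9] / [5];  Q = [1, 2, 3] / [4, 5] / [6]
  Insert 8 (step 7): P = [1, 6, 7, 8] / [2, 9] / [5];  Q = [1, 2, 3, 7] / [4, 5] / [6]
  Insert 3 (step 8): P = [1, 3, 7, 8] / [2, 6] / [5, 9];  Q = [1, 2, 3, 7] / [4, 5] / [6, 8]
  Insert 4 (step 9): P = [1, 3, 4, 8] / [2, 6, 7] / [5, 9];  Q = [1, 2, 3, 7] / [4, 5, 9] / [6, 8]
Final shape: (4, 3, 2).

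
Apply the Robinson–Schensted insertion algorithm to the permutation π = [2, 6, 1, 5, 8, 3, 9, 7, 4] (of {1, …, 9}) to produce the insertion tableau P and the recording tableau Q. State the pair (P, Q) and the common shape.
P = [1, 3, 4, 9] / [2, 5, 7] / [6, 8];  Q = [1, 2, 5, 7] / [3, 4, 8] / [6, 9];  common shape = (4, 3, 2)

Row-insert the values π_1, π_2, … into P one at a time, bumping the leftmost entry strictly greater than the inserted value down to the next row. The recording tableau Q records, in position (i, j), the step at which that cell was added to P.
  Insert 2 (step 1): P = [2];  Q = [1]
  Insert 6 (step 2): P = [2, 6];  Q = [1, 2]
  Insert 1 (step 3): P = [1, 6] / [2];  Q = [1, 2] / [3]
  Insert 5 (step 4): P = [1, 5] / [2, 6];  Q = [1, 2] / [3, 4]
  Insert 8 (step 5): P = [1, 5, 8] / [2, 6];  Q = [1, 2, 5] / [3, 4]
  Insert 3 (step 6): P = [1, 3, 8] / [2, 5] / [6];  Q = [1, 2, 5] / [3, 4] / [6]
  Insert 9 (step 7): P = [1, 3, 8, 9] / [2, 5] / [6];  Q = [1, 2, 5, 7] / [3, 4] / [6]
  Insert 7 (step 8): P = [1, 3, 7, 9] / [2, 5, 8] / [6];  Q = [1, 2, 5, 7] / [3, 4, 8] / [6]
  Insert 4 (step 9): P = [1, 3, 4, 9] / [2, 5, 7] / [6, 8];  Q = [1, 2, 5, 7] / [3, 4, 8] / [6, 9]
Final shape: (4, 3, 2).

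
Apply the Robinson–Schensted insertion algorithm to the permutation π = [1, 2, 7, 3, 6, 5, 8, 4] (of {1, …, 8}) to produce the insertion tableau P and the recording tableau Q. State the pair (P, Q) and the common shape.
P = [1, 2, 3, 4, 8] / [5] / [6] / [7];  Q = [1, 2, 3, 5, 7] / [4] / [6] / [8];  common shape = (5, 1, 1, 1)

Row-insert the values π_1, π_2, … into P one at a time, bumping the leftmost entry strictly greater than the inserted value down to the next row. The recording tableau Q records, in position (i, j), the step at which that cell was added to P.
  Insert 1 (step 1): P = [1];  Q = [1]
  Insert 2 (step 2): P = [1, 2];  Q = [1, 2]
  Insert 7 (step 3): P = [1, 2, 7];  Q = [1, 2, 3]
  Insert 3 (step 4): P = [1, 2, 3] / [7];  Q = [1, 2, 3] / [4]
  Insert 6 (step 5): P = [1, 2, 3, 6] / [7];  Q = [1, 2, 3, 5] / [4]
  Insert 5 (step 6): P = [1, 2, 3, 5] / [6] / [7];  Q = [1, 2, 3, 5] / [4] / [6]
  Insert 8 (step 7): P = [1, 2, 3, 5, 8] / [6] / [7];  Q = [1, 2, 3, 5, 7] / [4] / [6]
  Insert 4 (step 8): P = [1, 2, 3, 4, 8] / [5] / [6] / [7];  Q = [1, 2, 3, 5, 7] / [4] / [6] / [8]
Final shape: (5, 1, 1, 1).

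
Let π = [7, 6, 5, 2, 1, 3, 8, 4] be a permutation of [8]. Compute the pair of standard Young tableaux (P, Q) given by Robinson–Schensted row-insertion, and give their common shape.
P = [1, 3, 4] / [2, 8] / [5] / [6] / [7];  Q = [1, 6, 7] / [2, 8] / [3] / [4] / [5];  common shape = (3, 2, 1, 1, 1)

Row-insert the values π_1, π_2, … into P one at a time, bumping the leftmost entry strictly greater than the inserted value down to the next row. The recording tableau Q records, in position (i, j), the step at which that cell was added to P.
  Insert 7 (step 1): P = [7];  Q = [1]
  Insert 6 (step 2): P = [6] / [7];  Q = [1] / [2]
  Insert 5 (step 3): P = [5] / [6] / [7];  Q = [1] / [2] / [3]
  Insert 2 (step 4): P = [2] / [5] / [6] / [7];  Q = [1] / [2] / [3] / [4]
  Insert 1 (step 5): P = [1] / [2] / [5] / [6] / [7];  Q = [1] / [2] / [3] / [4] / [5]
  Insert 3 (step 6): P = [1, 3] / [2] / [5] / [6] / [7];  Q = [1, 6] / [2] / [3] / [4] / [5]
  Insert 8 (step 7): P = [1, 3, 8] / [2] / [5] / [6] / [7];  Q = [1, 6, 7] / [2] / [3] / [4] / [5]
  Insert 4 (step 8): P = [1, 3, 4] / [2, 8] / [5] / [6] / [7];  Q = [1, 6, 7] / [2, 8] / [3] / [4] / [5]
Final shape: (3, 2, 1, 1, 1).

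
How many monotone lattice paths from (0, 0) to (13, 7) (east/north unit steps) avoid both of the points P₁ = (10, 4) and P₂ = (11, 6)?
Number of paths = 29381

Inclusion–exclusion. Total paths: C(20, 13) = 77520. Through P₁: C(14, 10)·C(6, 3) = 20020. Through P₂: C(17, 11)·C(3, 2) = 37128. Since P₁ is strictly southwest of P₂, a monotone path through both must visit P₁ then P₂; paths through both = C(14, 10)·C(3, 1)·C(3, 2) = 9009. Avoid both = 77520 − 20020 − 37128 + 9009 = 29381.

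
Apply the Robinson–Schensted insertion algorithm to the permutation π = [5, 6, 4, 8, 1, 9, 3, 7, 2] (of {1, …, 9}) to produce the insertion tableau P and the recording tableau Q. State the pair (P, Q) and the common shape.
P = [1, 2, 7, 9] / [3, 6, 8] / [4] / [5];  Q = [1, 2, 4, 6] / [3, 7, 8] / [5] / [9];  common shape = (4, 3, 1, 1)

Row-insert the values π_1, π_2, … into P one at a time, bumping the leftmost entry strictly greater than the inserted value down to the next row. The recording tableau Q records, in position (i, j), the step at which that cell was added to P.
  Insert 5 (step 1): P = [5];  Q = [1]
  Insert 6 (step 2): P = [5, 6];  Q = [1, 2]
  Insert 4 (step 3): P = [4, 6] / [5];  Q = [1, 2] / [3]
  Insert 8 (step 4): P = [4, 6, 8] / [5];  Q = [1, 2, 4] / [3]
  Insert 1 (step 5): P = [1, 6, 8] / [4] / [5];  Q = [1, 2, 4] / [3] / [5]
  Insert 9 (step 6): P = [1, 6, 8, 9] / [4] / [5];  Q = [1, 2, 4, 6] / [3] / [5]
  Insert 3 (step 7): P = [1, 3, 8, 9] / [4, 6] / [5];  Q = [1, 2, 4, 6] / [3, 7] / [5]
  Insert 7 (step 8): P = [1, 3, 7, 9] / [4, 6, 8] / [5];  Q = [1, 2, 4, 6] / [3, 7, 8] / [5]
  Insert 2 (step 9): P = [1, 2, 7, 9] / [3, 6, 8] / [4] / [5];  Q = [1, 2, 4, 6] / [3, 7, 8] / [5] / [9]
Final shape: (4, 3, 1, 1).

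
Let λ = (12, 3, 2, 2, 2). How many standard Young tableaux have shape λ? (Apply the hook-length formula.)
# SYT of shape (12, 3, 2, 2, 2) = 12345060

Hook-length formula: f^λ = n! / Π hook(c), product over all cells c of the Young diagram. For λ = (12, 3, 2, 2, 2), n = 21 boxes. Hook lengths by row (left-to-right, top-to-bottom): [16, 15, 11, 9, 8, 7, 6, 5, 4, 3, 2, 1]; [6, 5, 1]; [4, 3]; [3, 2]; [2, 1]. Product of hooks = 4138573824000. So f^λ = 21! / 4138573824000 = 51090942171709440000 / 4138573824000 = 12345060.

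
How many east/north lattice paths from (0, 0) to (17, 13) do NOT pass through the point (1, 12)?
Number of paths = 119759629

Total paths from (0, 0) to (17, 13): C(30, 17) = 119759850. Paths through (1, 12): (paths (0, 0) → (1, 12)) × (paths (1, 12) → (17, 13)) = C(13, 1) · C(17, 16) = 13 · 17 = 221. Avoidance count = 119759850 − 221 = 119759629.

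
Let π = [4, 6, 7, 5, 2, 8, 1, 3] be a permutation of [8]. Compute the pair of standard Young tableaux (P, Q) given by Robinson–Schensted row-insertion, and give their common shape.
P = [1, 3, 7, 8] / [2, 5] / [4] / [6];  Q = [1, 2, 3, 6] / [4, 8] / [5] / [7];  common shape = (4, 2, 1, 1)

Row-insert the values π_1, π_2, … into P one at a time, bumping the leftmost entry strictly greater than the inserted value down to the next row. The recording tableau Q records, in position (i, j), the step at which that cell was added to P.
  Insert 4 (step 1): P = [4];  Q = [1]
  Insert 6 (step 2): P = [4, 6];  Q = [1, 2]
  Insert 7 (step 3): P = [4, 6, 7];  Q = [1, 2, 3]
  Insert 5 (step 4): P = [4, 5, 7] / [6];  Q = [1, 2, 3] / [4]
  Insert 2 (step 5): P = [2, 5, 7] / [4] / [6];  Q = [1, 2, 3] / [4] / [5]
  Insert 8 (step 6): P = [2, 5, 7, 8] / [4] / [6];  Q = [1, 2, 3, 6] / [4] / [5]
  Insert 1 (step 7): P = [1, 5, 7, 8] / [2] / [4] / [6];  Q = [1, 2, 3, 6] / [4] / [5] / [7]
  Insert 3 (step 8): P = [1, 3, 7, 8] / [2, 5] / [4] / [6];  Q = [1, 2, 3, 6] / [4, 8] / [5] / [7]
Final shape: (4, 2, 1, 1).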